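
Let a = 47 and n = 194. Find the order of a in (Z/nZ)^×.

8

By Lagrange's theorem, ord_194(47) divides φ(194) = φ(2)·φ(97) = 1·96 = 96 = 2^5 · 3.
Divisors of 96: 1, 2, 3, 4, 6, 8, 12, 16, 24, 32, 48, 96.
Evaluate successive powers at the divisors of 96:
47^1 ≡ 47 (mod 194)
47^2 ≡ 75 (mod 194)
47^3 ≡ 33 (mod 194)
47^4 ≡ 193 (mod 194)
47^6 ≡ 119 (mod 194)
47^8 ≡ 1 (mod 194) ✓
Hence ord(47) = 8.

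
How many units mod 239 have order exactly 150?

0

φ(239) = 239 − 1 = 238 = 2 · 7 · 17.
Since (Z/239Z)^× is cyclic of order 238, the number of elements of order d is φ(d) when d | 238 and 0 otherwise.
150 does not divide 238, so no element of (Z/239Z)^× has order 150.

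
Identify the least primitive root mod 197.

φ(197) = 197 − 1 = 196 = 2^2 · 7^2.
g is a primitive root iff g^(196/q) ≢ 1 (mod 197) for each prime q ∈ {2, 7}.
g = 2: 2^98 ≡ 196; 2^28 ≡ 104 — none is 1, so 2 is a primitive root.
The smallest primitive root modulo 197 is 2.

2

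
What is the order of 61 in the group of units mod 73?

ord(61) | φ(73) = 73 − 1 = 72 = 2^3 · 3^2.
Divisors of 72: 1, 2, 3, 4, 6, 8, 9, 12, 18, 24, 36, 72.
Evaluate successive powers at the divisors of 72:
61^1 ≡ 61 (mod 73)
61^2 ≡ 71 (mod 73)
61^3 ≡ 24 (mod 73)
61^4 ≡ 4 (mod 73)
61^6 ≡ 65 (mod 73)
61^8 ≡ 16 (mod 73)
61^9 ≡ 27 (mod 73)
61^12 ≡ 64 (mod 73)
61^18 ≡ 72 (mod 73)
61^24 ≡ 8 (mod 73)
61^36 ≡ 1 (mod 73) ✓
Hence ord(61) = 36.

36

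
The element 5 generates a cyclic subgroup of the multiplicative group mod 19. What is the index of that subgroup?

2

Since 5 ∈ (Z/19Z)^×, its order divides φ(19) = 19 − 1 = 18 = 2 · 3^2.
Divisors of 18: 1, 2, 3, 6, 9, 18.
Compute 5^d (mod 19) for the divisors d until we hit 1:
5^1 ≡ 5 (mod 19)
5^2 ≡ 6 (mod 19)
5^3 ≡ 11 (mod 19)
5^6 ≡ 7 (mod 19)
5^9 ≡ 1 (mod 19) ✓
So ord_19(5) = 9, hence |⟨5⟩| = 9.
[(Z/19Z)^× : ⟨5⟩] = 18/9 = 2.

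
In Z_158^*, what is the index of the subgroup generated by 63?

ord(63) | φ(158) = φ(2)·φ(79) = 1·78 = 78 = 2 · 3 · 13.
Divisors of 78: 1, 2, 3, 6, 13, 26, 39, 78.
Compute 63^d (mod 158) for the divisors d until we hit 1:
63^1 ≡ 63
63^2 ≡ 19
63^3 ≡ 91
63^6 ≡ 65
63^13 ≡ 103
63^26 ≡ 23
63^39 ≡ 157
63^78 ≡ 1
The order of 63 is 78, so the subgroup it generates has 78 elements.
The index is φ(158) / ord(63) = 78 / 78 = 1.

1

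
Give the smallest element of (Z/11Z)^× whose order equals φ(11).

2

φ(11) = 11 − 1 = 10 = 2 · 5.
g is a primitive root iff g^(10/q) ≢ 1 (mod 11) for each prime q ∈ {2, 5}.
g = 2: 2^5 ≡ 10; 2^2 ≡ 4 — none is 1, so 2 is a primitive root.
So 2 is the smallest generator of (Z/11Z)^×.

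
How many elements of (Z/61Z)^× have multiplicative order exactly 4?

φ(61) = 61 − 1 = 60 = 2^2 · 3 · 5.
In a cyclic group of order 60, there are φ(d) elements of order d for each divisor d of 60, and zero for non-divisors.
4 = 2^2 divides 60, and φ(4) = 2.

2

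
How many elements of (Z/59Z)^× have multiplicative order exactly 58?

28

φ(59) = 59 − 1 = 58 = 2 · 29.
In a cyclic group of order 58, there are φ(d) elements of order d for each divisor d of 58, and zero for non-divisors.
58 = 2 · 29 divides 58, and φ(58) = 28.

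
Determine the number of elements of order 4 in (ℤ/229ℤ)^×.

2

φ(229) = 229 − 1 = 228 = 2^2 · 3 · 19.
(Z/229Z)^× is cyclic (|G| = 228); a cyclic group of order m has exactly φ(d) elements of each order d | m, and none otherwise.
4 = 2^2 divides 228, and φ(4) = 2.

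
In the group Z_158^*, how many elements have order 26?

12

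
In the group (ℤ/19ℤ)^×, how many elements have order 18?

6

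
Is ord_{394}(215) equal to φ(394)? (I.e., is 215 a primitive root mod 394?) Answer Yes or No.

Yes

φ(394) = φ(2)·φ(197) = 1·196 = 196 = 2^2 · 7^2.
215 is a primitive root mod 394 iff 215^(φ(394)/q) ≢ 1 for every prime q | φ(394), i.e. q ∈ {2, 7}.
215^98 ≡ 393 (mod 394)  [q = 2: ≢ 1 ✓]
215^28 ≡ 233 (mod 394)  [q = 7: ≢ 1 ✓]
None equal 1, so ord_394(215) = 196: 215 is a primitive root.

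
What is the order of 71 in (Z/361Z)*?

342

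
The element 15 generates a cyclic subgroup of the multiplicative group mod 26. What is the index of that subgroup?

1

By Lagrange's theorem, ord_26(15) divides φ(26) = φ(2)·φ(13) = 1·12 = 12 = 2^2 · 3.
Divisors of 12: 1, 2, 3, 4, 6, 12.
Evaluate successive powers at the divisors of 12:
15^1 ≡ 15
15^2 ≡ 17
15^3 ≡ 21
15^4 ≡ 3
15^6 ≡ 25
15^12 ≡ 1
So ord_26(15) = 12, hence |⟨15⟩| = 12.
The index is φ(26) / ord(15) = 12 / 12 = 1.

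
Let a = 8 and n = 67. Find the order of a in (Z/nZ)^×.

22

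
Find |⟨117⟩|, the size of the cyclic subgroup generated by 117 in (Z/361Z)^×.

342

Since 117 ∈ (Z/361Z)^×, its order divides φ(361) = φ(19^2) = 19·(19−1) = 342 = 2 · 3^2 · 19.
Divisors of 342: 1, 2, 3, 6, 9, 18, 19, 38, 57, 114, 171, 342.
Evaluate successive powers at the divisors of 342:
117^1 ≡ 117 (mod 361)
117^2 ≡ 332 (mod 361)
117^3 ≡ 217 (mod 361)
117^6 ≡ 159 (mod 361)
117^9 ≡ 208 (mod 361)
117^18 ≡ 305 (mod 361)
117^19 ≡ 307 (mod 361)
117^38 ≡ 28 (mod 361)
117^57 ≡ 293 (mod 361)
117^114 ≡ 292 (mod 361)
117^171 ≡ 360 (mod 361)
117^342 ≡ 1 (mod 361) ✓
So ord_361(117) = 342.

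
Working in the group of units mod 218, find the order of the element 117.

Since 117 ∈ (Z/218Z)^×, its order divides φ(218) = φ(2)·φ(109) = 1·108 = 108 = 2^2 · 3^3.
Divisors of 108: 1, 2, 3, 4, 6, 9, 12, 18, 27, 36, 54, 108.
Check 117^d mod 218 for each divisor in increasing order:
117^1 ≡ 117
117^2 ≡ 173
117^3 ≡ 185
117^4 ≡ 63
117^6 ≡ 217
117^9 ≡ 33
117^12 ≡ 1
So ord_218(117) = 12.

12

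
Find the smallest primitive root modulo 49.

3

φ(49) = φ(7^2) = 7·(7−1) = 42 = 2 · 3 · 7.
Test candidates g = 2, 3, … against the prime factors q ∈ {2, 3, 7} of φ(49): g is a generator iff g^(42/q) ≢ 1 for every such q.
g = 2: 2^21 ≡ 1 — hits 1, so not a primitive root.
g = 3: 3^21 ≡ 48; 3^14 ≡ 30; 3^6 ≡ 43 — none is 1, so 3 is a primitive root.
The smallest primitive root modulo 49 is 3.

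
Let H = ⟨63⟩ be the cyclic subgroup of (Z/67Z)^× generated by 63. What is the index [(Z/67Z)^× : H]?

1

By Lagrange's theorem, ord_67(63) divides φ(67) = 67 − 1 = 66 = 2 · 3 · 11.
Divisors of 66: 1, 2, 3, 6, 11, 22, 33, 66.
Compute 63^d (mod 67) for the divisors d until we hit 1:
63^1 ≡ 63
63^2 ≡ 16
63^3 ≡ 3
63^6 ≡ 9
63^11 ≡ 30
63^22 ≡ 29
63^33 ≡ 66
63^66 ≡ 1
The order of 63 is 66, so the subgroup it generates has 66 elements.
Index = |(Z/67Z)^×| / |⟨63⟩| = 66 / 66 = 1.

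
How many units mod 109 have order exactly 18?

φ(109) = 109 − 1 = 108 = 2^2 · 3^3.
Since (Z/109Z)^× is cyclic of order 108, the number of elements of order d is φ(d) when d | 108 and 0 otherwise.
18 = 2 · 3^2 divides 108, and φ(18) = 6.

6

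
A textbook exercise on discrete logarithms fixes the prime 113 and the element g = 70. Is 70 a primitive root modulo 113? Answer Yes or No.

φ(113) = 113 − 1 = 112 = 2^4 · 7.
Test 70^(112/q) mod 113 for each prime factor q of 112:
70^56 ≡ 112 (mod 113)  [q = 2: ≢ 1 ✓]
70^16 ≡ 109 (mod 113)  [q = 7: ≢ 1 ✓]
Every test exponent gives a nontrivial residue, hence 70 generates the full group.

Yes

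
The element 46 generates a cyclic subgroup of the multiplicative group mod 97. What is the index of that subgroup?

3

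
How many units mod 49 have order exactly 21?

12

φ(49) = φ(7^2) = 7·(7−1) = 42 = 2 · 3 · 7.
(Z/49Z)^× is cyclic (|G| = 42); a cyclic group of order m has exactly φ(d) elements of each order d | m, and none otherwise.
21 = 3 · 7 divides 42, and φ(21) = 12.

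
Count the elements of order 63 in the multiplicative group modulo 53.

0

φ(53) = 53 − 1 = 52 = 2^2 · 13.
In a cyclic group of order 52, there are φ(d) elements of order d for each divisor d of 52, and zero for non-divisors.
Since 63 ∤ 52, the count is 0.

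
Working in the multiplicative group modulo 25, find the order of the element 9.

10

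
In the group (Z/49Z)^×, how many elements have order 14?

φ(49) = φ(7^2) = 7·(7−1) = 42 = 2 · 3 · 7.
Since (Z/49Z)^× is cyclic of order 42, the number of elements of order d is φ(d) when d | 42 and 0 otherwise.
14 = 2 · 7 divides 42, and φ(14) = 6.

6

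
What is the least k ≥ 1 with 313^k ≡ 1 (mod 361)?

Since 313 ∈ (Z/361Z)^×, its order divides φ(361) = φ(19^2) = 19·(19−1) = 342 = 2 · 3^2 · 19.
Divisors of 342: 1, 2, 3, 6, 9, 18, 19, 38, 57, 114, 171, 342.
Evaluate successive powers at the divisors of 342:
313^1 ≡ 313 (mod 361)
313^2 ≡ 138 (mod 361)
313^3 ≡ 235 (mod 361)
313^6 ≡ 353 (mod 361)
313^9 ≡ 286 (mod 361)
313^18 ≡ 210 (mod 361)
313^19 ≡ 28 (mod 361)
313^38 ≡ 62 (mod 361)
313^57 ≡ 292 (mod 361)
313^114 ≡ 68 (mod 361)
313^171 ≡ 1 (mod 361) ✓
So ord_361(313) = 171.

171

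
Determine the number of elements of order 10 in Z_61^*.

4

φ(61) = 61 − 1 = 60 = 2^2 · 3 · 5.
Since (Z/61Z)^× is cyclic of order 60, the number of elements of order d is φ(d) when d | 60 and 0 otherwise.
10 = 2 · 5 divides 60, and φ(10) = 4.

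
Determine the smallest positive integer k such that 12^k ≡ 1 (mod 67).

ord(12) | φ(67) = 67 − 1 = 66 = 2 · 3 · 11.
Divisors of 66: 1, 2, 3, 6, 11, 22, 33, 66.
Compute 12^d (mod 67) for the divisors d until we hit 1:
12^1 ≡ 12 (mod 67)
12^2 ≡ 10 (mod 67)
12^3 ≡ 53 (mod 67)
12^6 ≡ 62 (mod 67)
12^11 ≡ 30 (mod 67)
12^22 ≡ 29 (mod 67)
12^33 ≡ 66 (mod 67)
12^66 ≡ 1 (mod 67) ✓
Hence ord(12) = 66.

66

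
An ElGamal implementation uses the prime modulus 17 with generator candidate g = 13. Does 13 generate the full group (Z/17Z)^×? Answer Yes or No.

No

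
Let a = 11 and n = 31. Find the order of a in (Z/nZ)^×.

30

The order of 11 must divide φ(31) = 31 − 1 = 30 = 2 · 3 · 5.
Divisors of 30: 1, 2, 3, 5, 6, 10, 15, 30.
Compute 11^d (mod 31) for the divisors d until we hit 1:
11^1 ≡ 11 (mod 31)
11^2 ≡ 28 (mod 31)
11^3 ≡ 29 (mod 31)
11^5 ≡ 6 (mod 31)
11^6 ≡ 4 (mod 31)
11^10 ≡ 5 (mod 31)
11^15 ≡ 30 (mod 31)
11^30 ≡ 1 (mod 31) ✓
So ord_31(11) = 30.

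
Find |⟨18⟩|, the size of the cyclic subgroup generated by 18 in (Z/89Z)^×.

44

Since 18 ∈ (Z/89Z)^×, its order divides φ(89) = 89 − 1 = 88 = 2^3 · 11.
Divisors of 88: 1, 2, 4, 8, 11, 22, 44, 88.
Evaluate successive powers at the divisors of 88:
18^1 ≡ 18 (mod 89)
18^2 ≡ 57 (mod 89)
18^4 ≡ 45 (mod 89)
18^8 ≡ 67 (mod 89)
18^11 ≡ 34 (mod 89)
18^22 ≡ 88 (mod 89)
18^44 ≡ 1 (mod 89) ✓
Therefore the multiplicative order of 18 modulo 89 is 44.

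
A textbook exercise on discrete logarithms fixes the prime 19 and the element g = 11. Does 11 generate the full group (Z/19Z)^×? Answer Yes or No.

φ(19) = 19 − 1 = 18 = 2 · 3^2.
An element g generates (Z/19Z)^× iff g^(18/q) ≢ 1 (mod 19) for each prime q ∈ {2, 3}.
11^9 ≡ 1 (mod 19)  [q = 2: ≡ 1 ✗]
11^6 ≡ 1 (mod 19)  [q = 3: ≡ 1 ✗]
Since 11^9 ≡ 1, the order of 11 divides 9 < 18, so 11 is not a primitive root.

No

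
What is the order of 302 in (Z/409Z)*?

The order of 302 must divide φ(409) = 409 − 1 = 408 = 2^3 · 3 · 17.
Divisors of 408: 1, 2, 3, 4, 6, 8, 12, 17, 24, 34, 51, 68, 102, 136, 204, 408.
Test each divisor d:
302^1 ≡ 302
302^2 ≡ 406
302^3 ≡ 321
302^4 ≡ 9
302^6 ≡ 382
302^8 ≡ 81
302^12 ≡ 320
302^17 ≡ 226
302^24 ≡ 150
302^34 ≡ 360
302^51 ≡ 378
302^68 ≡ 356
302^102 ≡ 143
302^136 ≡ 355
302^204 ≡ 408
302^408 ≡ 1
The smallest such exponent is 408, so the order of 302 is 408.

408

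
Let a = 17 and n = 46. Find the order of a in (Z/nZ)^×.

22

ord(17) | φ(46) = φ(2)·φ(23) = 1·22 = 22 = 2 · 11.
Divisors of 22: 1, 2, 11, 22.
Compute 17^d (mod 46) for the divisors d until we hit 1:
17^1 ≡ 17 (mod 46)
17^2 ≡ 13 (mod 46)
17^11 ≡ 45 (mod 46)
17^22 ≡ 1 (mod 46) ✓
So ord_46(17) = 22.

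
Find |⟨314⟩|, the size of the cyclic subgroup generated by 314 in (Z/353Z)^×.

The order of 314 must divide φ(353) = 353 − 1 = 352 = 2^5 · 11.
Divisors of 352: 1, 2, 4, 8, 11, 16, 22, 32, 44, 88, 176, 352.
Compute 314^d (mod 353) for the divisors d until we hit 1:
314^1 ≡ 314
314^2 ≡ 109
314^4 ≡ 232
314^8 ≡ 168
314^11 ≡ 304
314^16 ≡ 337
314^22 ≡ 283
314^32 ≡ 256
314^44 ≡ 311
314^88 ≡ 352
314^176 ≡ 1
Therefore the multiplicative order of 314 modulo 353 is 176.

176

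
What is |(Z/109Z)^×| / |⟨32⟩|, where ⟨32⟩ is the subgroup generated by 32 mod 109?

Since 32 ∈ (Z/109Z)^×, its order divides φ(109) = 109 − 1 = 108 = 2^2 · 3^3.
Divisors of 108: 1, 2, 3, 4, 6, 9, 12, 18, 27, 36, 54, 108.
Compute 32^d (mod 109) for the divisors d until we hit 1:
32^1 ≡ 32 (mod 109)
32^2 ≡ 43 (mod 109)
32^3 ≡ 68 (mod 109)
32^4 ≡ 105 (mod 109)
32^6 ≡ 46 (mod 109)
32^9 ≡ 76 (mod 109)
32^12 ≡ 45 (mod 109)
32^18 ≡ 108 (mod 109)
32^27 ≡ 33 (mod 109)
32^36 ≡ 1 (mod 109) ✓
Thus |⟨32⟩| = ord(32) = 36.
[(Z/109Z)^× : ⟨32⟩] = 108/36 = 3.

3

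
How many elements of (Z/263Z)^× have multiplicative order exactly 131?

φ(263) = 263 − 1 = 262 = 2 · 131.
Since (Z/263Z)^× is cyclic of order 262, the number of elements of order d is φ(d) when d | 262 and 0 otherwise.
131 | 262, and φ(131) = 131 − 1 = 130.

130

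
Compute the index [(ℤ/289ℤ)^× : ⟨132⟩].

4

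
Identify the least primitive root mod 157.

5

φ(157) = 157 − 1 = 156 = 2^2 · 3 · 13.
g is a primitive root iff g^(156/q) ≢ 1 (mod 157) for each prime q ∈ {2, 3, 13}.
g = 2: 2^78 ≡ 156; 2^52 ≡ 1 — hits 1, so not a primitive root.
g = 3: 3^78 ≡ 1 — hits 1, so not a primitive root.
g = 4: 4^78 ≡ 1 — hits 1, so not a primitive root.
g = 5: 5^78 ≡ 156; 5^52 ≡ 12; 5^12 ≡ 130 — none is 1, so 5 is a primitive root.
So 5 is the smallest generator of (Z/157Z)^×.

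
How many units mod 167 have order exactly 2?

φ(167) = 167 − 1 = 166 = 2 · 83.
In a cyclic group of order 166, there are φ(d) elements of order d for each divisor d of 166, and zero for non-divisors.
2 | 166, and φ(2) = 2 − 1 = 1.

1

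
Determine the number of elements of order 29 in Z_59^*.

28

φ(59) = 59 − 1 = 58 = 2 · 29.
Since (Z/59Z)^× is cyclic of order 58, the number of elements of order d is φ(d) when d | 58 and 0 otherwise.
29 | 58, and φ(29) = 29 − 1 = 28.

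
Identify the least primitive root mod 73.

φ(73) = 73 − 1 = 72 = 2^3 · 3^2.
g is a primitive root iff g^(72/q) ≢ 1 (mod 73) for each prime q ∈ {2, 3}.
g = 2: 2^36 ≡ 1 — hits 1, so not a primitive root.
g = 3: 3^36 ≡ 1 — hits 1, so not a primitive root.
g = 4: 4^36 ≡ 1 — hits 1, so not a primitive root.
g = 5: 5^36 ≡ 72; 5^24 ≡ 8 — none is 1, so 5 is a primitive root.
So 5 is the smallest generator of (Z/73Z)^×.

5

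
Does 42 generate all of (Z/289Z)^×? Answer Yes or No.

φ(289) = φ(17^2) = 17·(17−1) = 272 = 2^4 · 17.
Test 42^(272/q) mod 289 for each prime factor q of 272:
42^136 ≡ 1 (mod 289)  [q = 2: ≡ 1 ✗]
42^16 ≡ 154 (mod 289)  [q = 17: ≢ 1 ✓]
Since 42^136 ≡ 1, the order of 42 divides 136 < 272, so 42 is not a primitive root.

No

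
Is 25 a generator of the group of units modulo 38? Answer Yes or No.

φ(38) = φ(2)·φ(19) = 1·18 = 18 = 2 · 3^2.
An element g generates (Z/38Z)^× iff g^(18/q) ≢ 1 (mod 38) for each prime q ∈ {2, 3}.
25^9 ≡ 1 (mod 38)  [q = 2: ≡ 1 ✗]
25^6 ≡ 11 (mod 38)  [q = 3: ≢ 1 ✓]
25^9 ≡ 1 shows ord(25) | 9, strictly less than φ(38); not a primitive root.

No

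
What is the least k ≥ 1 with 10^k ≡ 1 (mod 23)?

22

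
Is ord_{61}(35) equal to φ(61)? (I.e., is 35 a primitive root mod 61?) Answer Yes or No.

Yes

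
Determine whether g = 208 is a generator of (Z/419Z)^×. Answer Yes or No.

No

φ(419) = 419 − 1 = 418 = 2 · 11 · 19.
Test 208^(418/q) mod 419 for each prime factor q of 418:
208^209 ≡ 1 (mod 419)  [q = 2: ≡ 1 ✗]
208^38 ≡ 1 (mod 419)  [q = 11: ≡ 1 ✗]
208^22 ≡ 49 (mod 419)  [q = 19: ≢ 1 ✓]
208^209 ≡ 1 shows ord(208) | 209, strictly less than φ(419); not a primitive root.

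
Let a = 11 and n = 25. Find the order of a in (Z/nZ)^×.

5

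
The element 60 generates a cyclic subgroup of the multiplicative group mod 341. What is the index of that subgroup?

ord(60) | φ(341) = φ(11·31) = (11−1)·(31−1) = 10·30 = 300 = 2^2 · 3 · 5^2.
Divisors of 300: 1, 2, 3, 4, 5, 6, 10, 12, 15, 20, 25, 30, 50, 60, 75, 100, 150, 300.
Compute 60^d (mod 341) for the divisors d until we hit 1:
60^1 ≡ 60 (mod 341)
60^2 ≡ 190 (mod 341)
60^3 ≡ 147 (mod 341)
60^4 ≡ 295 (mod 341)
60^5 ≡ 309 (mod 341)
60^6 ≡ 126 (mod 341)
60^10 ≡ 1 (mod 341) ✓
So ord_341(60) = 10, hence |⟨60⟩| = 10.
Index = |(Z/341Z)^×| / |⟨60⟩| = 300 / 10 = 30.

30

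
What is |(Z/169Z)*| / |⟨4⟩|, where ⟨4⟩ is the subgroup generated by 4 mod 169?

2

The order of 4 must divide φ(169) = φ(13^2) = 13·(13−1) = 156 = 2^2 · 3 · 13.
Divisors of 156: 1, 2, 3, 4, 6, 12, 13, 26, 39, 52, 78, 156.
Compute 4^d (mod 169) for the divisors d until we hit 1:
4^1 ≡ 4 (mod 169)
4^2 ≡ 16 (mod 169)
4^3 ≡ 64 (mod 169)
4^4 ≡ 87 (mod 169)
4^6 ≡ 40 (mod 169)
4^12 ≡ 79 (mod 169)
4^13 ≡ 147 (mod 169)
4^26 ≡ 146 (mod 169)
4^39 ≡ 168 (mod 169)
4^52 ≡ 22 (mod 169)
4^78 ≡ 1 (mod 169) ✓
The order of 4 is 78, so the subgroup it generates has 78 elements.
Index = |(Z/169Z)^×| / |⟨4⟩| = 156 / 78 = 2.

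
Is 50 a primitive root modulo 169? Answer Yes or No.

φ(169) = φ(13^2) = 13·(13−1) = 156 = 2^2 · 3 · 13.
It suffices to check that the order of 50 is not a proper divisor of 156: compute 50^(156/q) for q ∈ {2, 3, 13}.
50^78 ≡ 168 (mod 169)  [q = 2: ≢ 1 ✓]
50^52 ≡ 146 (mod 169)  [q = 3: ≢ 1 ✓]
50^12 ≡ 66 (mod 169)  [q = 13: ≢ 1 ✓]
None equal 1, so ord_169(50) = 156: 50 is a primitive root.

Yes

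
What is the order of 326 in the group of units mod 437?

198

The order of 326 must divide φ(437) = φ(19·23) = (19−1)·(23−1) = 18·22 = 396 = 2^2 · 3^2 · 11.
Divisors of 396: 1, 2, 3, 4, 6, 9, 11, 12, 18, 22, 33, 36, 44, 66, 99, 132, 198, 396.
Compute 326^d (mod 437) for the divisors d until we hit 1:
326^1 ≡ 326
326^2 ≡ 85
326^3 ≡ 179
326^4 ≡ 233
326^6 ≡ 140
326^9 ≡ 151
326^11 ≡ 162
326^12 ≡ 372
326^18 ≡ 77
326^22 ≡ 24
326^33 ≡ 392
326^36 ≡ 248
326^44 ≡ 139
326^66 ≡ 277
326^99 ≡ 208
326^132 ≡ 254
326^198 ≡ 1
Therefore the multiplicative order of 326 modulo 437 is 198.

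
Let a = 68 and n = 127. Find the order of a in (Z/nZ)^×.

By Lagrange's theorem, ord_127(68) divides φ(127) = 127 − 1 = 126 = 2 · 3^2 · 7.
Divisors of 126: 1, 2, 3, 6, 7, 9, 14, 18, 21, 42, 63, 126.
Compute 68^d (mod 127) for the divisors d until we hit 1:
68^1 ≡ 68 (mod 127)
68^2 ≡ 52 (mod 127)
68^3 ≡ 107 (mod 127)
68^6 ≡ 19 (mod 127)
68^7 ≡ 22 (mod 127)
68^9 ≡ 1 (mod 127) ✓
So ord_127(68) = 9.

9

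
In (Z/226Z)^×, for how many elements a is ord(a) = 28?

12

φ(226) = φ(2)·φ(113) = 1·112 = 112 = 2^4 · 7.
In a cyclic group of order 112, there are φ(d) elements of order d for each divisor d of 112, and zero for non-divisors.
28 = 2^2 · 7 divides 112, and φ(28) = 12.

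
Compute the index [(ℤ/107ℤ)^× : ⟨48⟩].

2

Since 48 ∈ (Z/107Z)^×, its order divides φ(107) = 107 − 1 = 106 = 2 · 53.
Divisors of 106: 1, 2, 53, 106.
Test each divisor d:
48^1 ≡ 48
48^2 ≡ 57
48^53 ≡ 1
So ord_107(48) = 53, hence |⟨48⟩| = 53.
Index = |(Z/107Z)^×| / |⟨48⟩| = 106 / 53 = 2.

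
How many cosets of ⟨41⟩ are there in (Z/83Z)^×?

Since 41 ∈ (Z/83Z)^×, its order divides φ(83) = 83 − 1 = 82 = 2 · 41.
Divisors of 82: 1, 2, 41, 82.
Test each divisor d:
41^1 ≡ 41 (mod 83)
41^2 ≡ 21 (mod 83)
41^41 ≡ 1 (mod 83) ✓
The order of 41 is 41, so the subgroup it generates has 41 elements.
Index = |(Z/83Z)^×| / |⟨41⟩| = 82 / 41 = 2.

2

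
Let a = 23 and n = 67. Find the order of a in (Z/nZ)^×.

The order of 23 must divide φ(67) = 67 − 1 = 66 = 2 · 3 · 11.
Divisors of 66: 1, 2, 3, 6, 11, 22, 33, 66.
Check 23^d mod 67 for each divisor in increasing order:
23^1 ≡ 23 (mod 67)
23^2 ≡ 60 (mod 67)
23^3 ≡ 40 (mod 67)
23^6 ≡ 59 (mod 67)
23^11 ≡ 29 (mod 67)
23^22 ≡ 37 (mod 67)
23^33 ≡ 1 (mod 67) ✓
Therefore the multiplicative order of 23 modulo 67 is 33.

33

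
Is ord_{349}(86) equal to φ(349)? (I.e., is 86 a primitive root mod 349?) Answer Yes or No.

φ(349) = 349 − 1 = 348 = 2^2 · 3 · 29.
86 is a primitive root mod 349 iff 86^(φ(349)/q) ≢ 1 for every prime q | φ(349), i.e. q ∈ {2, 3, 29}.
86^174 ≡ 1 (mod 349)  [q = 2: ≡ 1 ✗]
86^116 ≡ 1 (mod 349)  [q = 3: ≡ 1 ✗]
86^12 ≡ 41 (mod 349)  [q = 29: ≢ 1 ✓]
86^174 ≡ 1 shows ord(86) | 174, strictly less than φ(349); not a primitive root.

No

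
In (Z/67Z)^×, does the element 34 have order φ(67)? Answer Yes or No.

Yes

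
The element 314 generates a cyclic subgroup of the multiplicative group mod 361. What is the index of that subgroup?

1

By Lagrange's theorem, ord_361(314) divides φ(361) = φ(19^2) = 19·(19−1) = 342 = 2 · 3^2 · 19.
Divisors of 342: 1, 2, 3, 6, 9, 18, 19, 38, 57, 114, 171, 342.
Check 314^d mod 361 for each divisor in increasing order:
314^1 ≡ 314 (mod 361)
314^2 ≡ 43 (mod 361)
314^3 ≡ 145 (mod 361)
314^6 ≡ 87 (mod 361)
314^9 ≡ 341 (mod 361)
314^18 ≡ 39 (mod 361)
314^19 ≡ 333 (mod 361)
314^38 ≡ 62 (mod 361)
314^57 ≡ 69 (mod 361)
314^114 ≡ 68 (mod 361)
314^171 ≡ 360 (mod 361)
314^342 ≡ 1 (mod 361) ✓
The order of 314 is 342, so the subgroup it generates has 342 elements.
The index is φ(361) / ord(314) = 342 / 342 = 1.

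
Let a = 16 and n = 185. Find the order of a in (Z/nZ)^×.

By Lagrange's theorem, ord_185(16) divides φ(185) = φ(5·37) = (5−1)·(37−1) = 4·36 = 144 = 2^4 · 3^2.
Divisors of 144: 1, 2, 3, 4, 6, 8, 9, 12, 16, 18, 24, 36, 48, 72, 144.
Evaluate successive powers at the divisors of 144:
16^1 ≡ 16
16^2 ≡ 71
16^3 ≡ 26
16^4 ≡ 46
16^6 ≡ 121
16^8 ≡ 81
16^9 ≡ 1
So ord_185(16) = 9.

9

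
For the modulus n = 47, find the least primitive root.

5

φ(47) = 47 − 1 = 46 = 2 · 23.
g is a primitive root iff g^(46/q) ≢ 1 (mod 47) for each prime q ∈ {2, 23}.
g = 2: 2^23 ≡ 1 — hits 1, so not a primitive root.
g = 3: 3^23 ≡ 1 — hits 1, so not a primitive root.
g = 4: 4^23 ≡ 1 — hits 1, so not a primitive root.
g = 5: 5^23 ≡ 46; 5^2 ≡ 25 — none is 1, so 5 is a primitive root.
So 5 is the smallest generator of (Z/47Z)^×.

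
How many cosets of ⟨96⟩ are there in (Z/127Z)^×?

Since 96 ∈ (Z/127Z)^×, its order divides φ(127) = 127 − 1 = 126 = 2 · 3^2 · 7.
Divisors of 126: 1, 2, 3, 6, 7, 9, 14, 18, 21, 42, 63, 126.
Compute 96^d (mod 127) for the divisors d until we hit 1:
96^1 ≡ 96 (mod 127)
96^2 ≡ 72 (mod 127)
96^3 ≡ 54 (mod 127)
96^6 ≡ 122 (mod 127)
96^7 ≡ 28 (mod 127)
96^9 ≡ 111 (mod 127)
96^14 ≡ 22 (mod 127)
96^18 ≡ 2 (mod 127)
96^21 ≡ 108 (mod 127)
96^42 ≡ 107 (mod 127)
96^63 ≡ 126 (mod 127)
96^126 ≡ 1 (mod 127) ✓
Thus |⟨96⟩| = ord(96) = 126.
Index = |(Z/127Z)^×| / |⟨96⟩| = 126 / 126 = 1.

1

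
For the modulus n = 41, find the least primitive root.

φ(41) = 41 − 1 = 40 = 2^3 · 5.
g is a primitive root iff g^(40/q) ≢ 1 (mod 41) for each prime q ∈ {2, 5}.
g = 2: 2^20 ≡ 1 — hits 1, so not a primitive root.
g = 3: 3^20 ≡ 40; 3^8 ≡ 1 — hits 1, so not a primitive root.
g = 4: 4^20 ≡ 1 — hits 1, so not a primitive root.
g = 5: 5^20 ≡ 1 — hits 1, so not a primitive root.
g = 6: 6^20 ≡ 40; 6^8 ≡ 10 — none is 1, so 6 is a primitive root.
The smallest primitive root modulo 41 is 6.

6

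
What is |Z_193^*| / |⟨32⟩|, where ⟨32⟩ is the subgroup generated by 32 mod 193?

2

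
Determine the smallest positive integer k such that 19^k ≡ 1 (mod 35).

6

The order of 19 must divide φ(35) = φ(5·7) = (5−1)·(7−1) = 4·6 = 24 = 2^3 · 3.
Divisors of 24: 1, 2, 3, 4, 6, 8, 12, 24.
Test each divisor d:
19^1 ≡ 19 (mod 35)
19^2 ≡ 11 (mod 35)
19^3 ≡ 34 (mod 35)
19^4 ≡ 16 (mod 35)
19^6 ≡ 1 (mod 35) ✓
So ord_35(19) = 6.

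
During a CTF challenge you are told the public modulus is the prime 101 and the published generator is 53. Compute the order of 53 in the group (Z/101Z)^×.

100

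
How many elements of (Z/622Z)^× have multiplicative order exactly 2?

1

φ(622) = φ(2)·φ(311) = 1·310 = 310 = 2 · 5 · 31.
Since (Z/622Z)^× is cyclic of order 310, the number of elements of order d is φ(d) when d | 310 and 0 otherwise.
2 | 310, and φ(2) = 2 − 1 = 1.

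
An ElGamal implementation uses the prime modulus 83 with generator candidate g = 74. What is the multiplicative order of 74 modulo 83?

82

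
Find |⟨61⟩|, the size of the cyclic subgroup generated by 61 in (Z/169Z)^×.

Since 61 ∈ (Z/169Z)^×, its order divides φ(169) = φ(13^2) = 13·(13−1) = 156 = 2^2 · 3 · 13.
Divisors of 156: 1, 2, 3, 4, 6, 12, 13, 26, 39, 52, 78, 156.
Check 61^d mod 169 for each divisor in increasing order:
61^1 ≡ 61 (mod 169)
61^2 ≡ 3 (mod 169)
61^3 ≡ 14 (mod 169)
61^4 ≡ 9 (mod 169)
61^6 ≡ 27 (mod 169)
61^12 ≡ 53 (mod 169)
61^13 ≡ 22 (mod 169)
61^26 ≡ 146 (mod 169)
61^39 ≡ 1 (mod 169) ✓
Therefore the multiplicative order of 61 modulo 169 is 39.

39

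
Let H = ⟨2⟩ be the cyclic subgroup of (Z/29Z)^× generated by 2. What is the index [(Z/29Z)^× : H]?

1

Since 2 ∈ (Z/29Z)^×, its order divides φ(29) = 29 − 1 = 28 = 2^2 · 7.
Divisors of 28: 1, 2, 4, 7, 14, 28.
Compute 2^d (mod 29) for the divisors d until we hit 1:
2^1 ≡ 2 (mod 29)
2^2 ≡ 4 (mod 29)
2^4 ≡ 16 (mod 29)
2^7 ≡ 12 (mod 29)
2^14 ≡ 28 (mod 29)
2^28 ≡ 1 (mod 29) ✓
The order of 2 is 28, so the subgroup it generates has 28 elements.
Index = |(Z/29Z)^×| / |⟨2⟩| = 28 / 28 = 1.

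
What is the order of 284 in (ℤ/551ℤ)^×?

By Lagrange's theorem, ord_551(284) divides φ(551) = φ(19·29) = (19−1)·(29−1) = 18·28 = 504 = 2^3 · 3^2 · 7.
Divisors of 504: 1, 2, 3, 4, 6, 7, 8, 9, 12, 14, 18, 21, 24, 28, 36, 42, 56, 63, 72, 84, 126, 168, 252, 504.
Compute 284^d (mod 551) for the divisors d until we hit 1:
284^1 ≡ 284 (mod 551)
284^2 ≡ 210 (mod 551)
284^3 ≡ 132 (mod 551)
284^4 ≡ 20 (mod 551)
284^6 ≡ 343 (mod 551)
284^7 ≡ 436 (mod 551)
284^8 ≡ 400 (mod 551)
284^9 ≡ 94 (mod 551)
284^12 ≡ 286 (mod 551)
284^14 ≡ 1 (mod 551) ✓
Hence ord(284) = 14.

14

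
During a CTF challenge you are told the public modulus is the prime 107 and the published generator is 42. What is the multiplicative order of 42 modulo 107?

Since 42 ∈ (Z/107Z)^×, its order divides φ(107) = 107 − 1 = 106 = 2 · 53.
Divisors of 106: 1, 2, 53, 106.
Compute 42^d (mod 107) for the divisors d until we hit 1:
42^1 ≡ 42 (mod 107)
42^2 ≡ 52 (mod 107)
42^53 ≡ 1 (mod 107) ✓
Hence ord(42) = 53.

53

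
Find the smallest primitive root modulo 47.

φ(47) = 47 − 1 = 46 = 2 · 23.
g is a primitive root iff g^(46/q) ≢ 1 (mod 47) for each prime q ∈ {2, 23}.
g = 2: 2^23 ≡ 1 — hits 1, so not a primitive root.
g = 3: 3^23 ≡ 1 — hits 1, so not a primitive root.
g = 4: 4^23 ≡ 1 — hits 1, so not a primitive root.
g = 5: 5^23 ≡ 46; 5^2 ≡ 25 — none is 1, so 5 is a primitive root.
So 5 is the smallest generator of (Z/47Z)^×.

5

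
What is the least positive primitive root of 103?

φ(103) = 103 − 1 = 102 = 2 · 3 · 17.
g is a primitive root iff g^(102/q) ≢ 1 (mod 103) for each prime q ∈ {2, 3, 17}.
g = 2: 2^51 ≡ 1 — hits 1, so not a primitive root.
g = 3: 3^51 ≡ 102; 3^34 ≡ 1 — hits 1, so not a primitive root.
g = 4: 4^51 ≡ 1 — hits 1, so not a primitive root.
g = 5: 5^51 ≡ 102; 5^34 ≡ 56; 5^6 ≡ 72 — none is 1, so 5 is a primitive root.
Hence the least primitive root of 103 is 5.

5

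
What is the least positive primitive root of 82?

φ(82) = φ(2)·φ(41) = 1·40 = 40 = 2^3 · 5.
g is a primitive root iff g^(40/q) ≢ 1 (mod 82) for each prime q ∈ {2, 5}.
g = 2: gcd(2, 82) = 2 > 1, not a unit — skip.
g = 3: 3^20 ≡ 81; 3^8 ≡ 1 — hits 1, so not a primitive root.
g = 4: gcd(4, 82) = 2 > 1, not a unit — skip.
g = 5: 5^20 ≡ 1 — hits 1, so not a primitive root.
g = 6: gcd(6, 82) = 2 > 1, not a unit — skip.
g = 7: 7^20 ≡ 81; 7^8 ≡ 37 — none is 1, so 7 is a primitive root.
So 7 is the smallest generator of (Z/82Z)^×.

7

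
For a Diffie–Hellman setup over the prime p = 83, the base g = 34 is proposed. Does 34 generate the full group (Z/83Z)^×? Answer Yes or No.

Yes

φ(83) = 83 − 1 = 82 = 2 · 41.
It suffices to check that the order of 34 is not a proper divisor of 82: compute 34^(82/q) for q ∈ {2, 41}.
34^41 ≡ 82 (mod 83)  [q = 2: ≢ 1 ✓]
34^2 ≡ 77 (mod 83)  [q = 41: ≢ 1 ✓]
None equal 1, so ord_83(34) = 82: 34 is a primitive root.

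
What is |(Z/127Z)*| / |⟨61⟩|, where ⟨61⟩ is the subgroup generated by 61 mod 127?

Since 61 ∈ (Z/127Z)^×, its order divides φ(127) = 127 − 1 = 126 = 2 · 3^2 · 7.
Divisors of 126: 1, 2, 3, 6, 7, 9, 14, 18, 21, 42, 63, 126.
Check 61^d mod 127 for each divisor in increasing order:
61^1 ≡ 61 (mod 127)
61^2 ≡ 38 (mod 127)
61^3 ≡ 32 (mod 127)
61^6 ≡ 8 (mod 127)
61^7 ≡ 107 (mod 127)
61^9 ≡ 2 (mod 127)
61^14 ≡ 19 (mod 127)
61^18 ≡ 4 (mod 127)
61^21 ≡ 1 (mod 127) ✓
Thus |⟨61⟩| = ord(61) = 21.
The index is φ(127) / ord(61) = 126 / 21 = 6.

6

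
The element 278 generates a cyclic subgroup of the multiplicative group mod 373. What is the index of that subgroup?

ord(278) | φ(373) = 373 − 1 = 372 = 2^2 · 3 · 31.
Divisors of 372: 1, 2, 3, 4, 6, 12, 31, 62, 93, 124, 186, 372.
Evaluate successive powers at the divisors of 372:
278^1 ≡ 278 (mod 373)
278^2 ≡ 73 (mod 373)
278^3 ≡ 152 (mod 373)
278^4 ≡ 107 (mod 373)
278^6 ≡ 351 (mod 373)
278^12 ≡ 111 (mod 373)
278^31 ≡ 89 (mod 373)
278^62 ≡ 88 (mod 373)
278^93 ≡ 372 (mod 373)
278^124 ≡ 284 (mod 373)
278^186 ≡ 1 (mod 373) ✓
The order of 278 is 186, so the subgroup it generates has 186 elements.
Index = |(Z/373Z)^×| / |⟨278⟩| = 372 / 186 = 2.

2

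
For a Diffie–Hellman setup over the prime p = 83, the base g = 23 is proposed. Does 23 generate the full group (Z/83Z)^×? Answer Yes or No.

φ(83) = 83 − 1 = 82 = 2 · 41.
Test 23^(82/q) mod 83 for each prime factor q of 82:
23^41 ≡ 1 (mod 83)  [q = 2: ≡ 1 ✗]
23^2 ≡ 31 (mod 83)  [q = 41: ≢ 1 ✓]
The check at q = 2 fails, so 23 generates a proper subgroup.

No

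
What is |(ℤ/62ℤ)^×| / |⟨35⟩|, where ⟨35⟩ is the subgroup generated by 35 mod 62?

6

ord(35) | φ(62) = φ(2)·φ(31) = 1·30 = 30 = 2 · 3 · 5.
Divisors of 30: 1, 2, 3, 5, 6, 10, 15, 30.
Compute 35^d (mod 62) for the divisors d until we hit 1:
35^1 ≡ 35
35^2 ≡ 47
35^3 ≡ 33
35^5 ≡ 1
So ord_62(35) = 5, hence |⟨35⟩| = 5.
The index is φ(62) / ord(35) = 30 / 5 = 6.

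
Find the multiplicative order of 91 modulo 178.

11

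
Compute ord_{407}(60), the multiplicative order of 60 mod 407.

60

Since 60 ∈ (Z/407Z)^×, its order divides φ(407) = φ(11·37) = (11−1)·(37−1) = 10·36 = 360 = 2^3 · 3^2 · 5.
Divisors of 360: 1, 2, 3, 4, 5, 6, 8, 9, 10, 12, 15, 18, 20, 24, 30, 36, 40, 45, 60, 72, 90, 120, 180, 360.
Check 60^d mod 407 for each divisor in increasing order:
60^1 ≡ 60 (mod 407)
60^2 ≡ 344 (mod 407)
60^3 ≡ 290 (mod 407)
60^4 ≡ 306 (mod 407)
60^5 ≡ 45 (mod 407)
60^6 ≡ 258 (mod 407)
60^8 ≡ 26 (mod 407)
60^9 ≡ 339 (mod 407)
60^10 ≡ 397 (mod 407)
60^12 ≡ 223 (mod 407)
60^15 ≡ 364 (mod 407)
60^18 ≡ 147 (mod 407)
60^20 ≡ 100 (mod 407)
60^24 ≡ 75 (mod 407)
60^30 ≡ 221 (mod 407)
60^36 ≡ 38 (mod 407)
60^40 ≡ 232 (mod 407)
60^45 ≡ 265 (mod 407)
60^60 ≡ 1 (mod 407) ✓
Hence ord(60) = 60.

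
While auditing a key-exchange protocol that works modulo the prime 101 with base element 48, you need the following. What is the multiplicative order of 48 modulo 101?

100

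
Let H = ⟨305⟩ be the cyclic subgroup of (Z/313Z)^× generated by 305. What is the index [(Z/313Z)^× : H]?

6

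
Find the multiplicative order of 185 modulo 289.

136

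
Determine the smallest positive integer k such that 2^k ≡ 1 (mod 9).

ord(2) | φ(9) = φ(3^2) = 3·(3−1) = 6 = 2 · 3.
Divisors of 6: 1, 2, 3, 6.
Evaluate successive powers at the divisors of 6:
2^1 ≡ 2
2^2 ≡ 4
2^3 ≡ 8
2^6 ≡ 1
The smallest such exponent is 6, so the order of 2 is 6.

6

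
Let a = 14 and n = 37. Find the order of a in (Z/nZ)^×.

12

ord(14) | φ(37) = 37 − 1 = 36 = 2^2 · 3^2.
Divisors of 36: 1, 2, 3, 4, 6, 9, 12, 18, 36.
Check 14^d mod 37 for each divisor in increasing order:
14^1 ≡ 14
14^2 ≡ 11
14^3 ≡ 6
14^4 ≡ 10
14^6 ≡ 36
14^9 ≡ 31
14^12 ≡ 1
The smallest such exponent is 12, so the order of 14 is 12.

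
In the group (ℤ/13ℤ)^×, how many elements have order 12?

4

φ(13) = 13 − 1 = 12 = 2^2 · 3.
In a cyclic group of order 12, there are φ(d) elements of order d for each divisor d of 12, and zero for non-divisors.
12 = 2^2 · 3 divides 12, and φ(12) = 4.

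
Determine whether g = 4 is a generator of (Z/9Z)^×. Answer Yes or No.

No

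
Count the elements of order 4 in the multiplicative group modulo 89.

2

φ(89) = 89 − 1 = 88 = 2^3 · 11.
In a cyclic group of order 88, there are φ(d) elements of order d for each divisor d of 88, and zero for non-divisors.
4 = 2^2 divides 88, and φ(4) = 2.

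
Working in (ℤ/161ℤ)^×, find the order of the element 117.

66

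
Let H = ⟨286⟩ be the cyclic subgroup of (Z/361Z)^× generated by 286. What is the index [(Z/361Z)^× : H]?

18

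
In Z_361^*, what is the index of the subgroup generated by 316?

Since 316 ∈ (Z/361Z)^×, its order divides φ(361) = φ(19^2) = 19·(19−1) = 342 = 2 · 3^2 · 19.
Divisors of 342: 1, 2, 3, 6, 9, 18, 19, 38, 57, 114, 171, 342.
Evaluate successive powers at the divisors of 342:
316^1 ≡ 316 (mod 361)
316^2 ≡ 220 (mod 361)
316^3 ≡ 208 (mod 361)
316^6 ≡ 305 (mod 361)
316^9 ≡ 265 (mod 361)
316^18 ≡ 191 (mod 361)
316^19 ≡ 69 (mod 361)
316^38 ≡ 68 (mod 361)
316^57 ≡ 360 (mod 361)
316^114 ≡ 1 (mod 361) ✓
Thus |⟨316⟩| = ord(316) = 114.
[(Z/361Z)^× : ⟨316⟩] = 342/114 = 3.

3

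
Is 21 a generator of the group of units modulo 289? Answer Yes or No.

No

φ(289) = φ(17^2) = 17·(17−1) = 272 = 2^4 · 17.
It suffices to check that the order of 21 is not a proper divisor of 272: compute 21^(272/q) for q ∈ {2, 17}.
21^136 ≡ 1 (mod 289)  [q = 2: ≡ 1 ✗]
21^16 ≡ 222 (mod 289)  [q = 17: ≢ 1 ✓]
Since 21^136 ≡ 1, the order of 21 divides 136 < 272, so 21 is not a primitive root.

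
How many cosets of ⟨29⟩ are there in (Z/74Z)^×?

ord(29) | φ(74) = φ(2)·φ(37) = 1·36 = 36 = 2^2 · 3^2.
Divisors of 36: 1, 2, 3, 4, 6, 9, 12, 18, 36.
Evaluate successive powers at the divisors of 36:
29^1 ≡ 29 (mod 74)
29^2 ≡ 27 (mod 74)
29^3 ≡ 43 (mod 74)
29^4 ≡ 63 (mod 74)
29^6 ≡ 73 (mod 74)
29^9 ≡ 31 (mod 74)
29^12 ≡ 1 (mod 74) ✓
The order of 29 is 12, so the subgroup it generates has 12 elements.
The index is φ(74) / ord(29) = 36 / 12 = 3.

3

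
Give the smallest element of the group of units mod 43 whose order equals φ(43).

3

φ(43) = 43 − 1 = 42 = 2 · 3 · 7.
Test candidates g = 2, 3, … against the prime factors q ∈ {2, 3, 7} of φ(43): g is a generator iff g^(42/q) ≢ 1 for every such q.
g = 2: 2^21 ≡ 42; 2^14 ≡ 1 — hits 1, so not a primitive root.
g = 3: 3^21 ≡ 42; 3^14 ≡ 36; 3^6 ≡ 41 — none is 1, so 3 is a primitive root.
Hence the least primitive root of 43 is 3.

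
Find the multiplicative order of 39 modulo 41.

20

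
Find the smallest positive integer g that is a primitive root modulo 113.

3

φ(113) = 113 − 1 = 112 = 2^4 · 7.
g is a primitive root iff g^(112/q) ≢ 1 (mod 113) for each prime q ∈ {2, 7}.
g = 2: 2^56 ≡ 1 — hits 1, so not a primitive root.
g = 3: 3^56 ≡ 112; 3^16 ≡ 49 — none is 1, so 3 is a primitive root.
Hence the least primitive root of 113 is 3.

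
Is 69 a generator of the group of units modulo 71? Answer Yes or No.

Yes

φ(71) = 71 − 1 = 70 = 2 · 5 · 7.
It suffices to check that the order of 69 is not a proper divisor of 70: compute 69^(70/q) for q ∈ {2, 5, 7}.
69^35 ≡ 70 (mod 71)  [q = 2: ≢ 1 ✓]
69^14 ≡ 54 (mod 71)  [q = 5: ≢ 1 ✓]
69^10 ≡ 30 (mod 71)  [q = 7: ≢ 1 ✓]
Every test exponent gives a nontrivial residue, hence 69 generates the full group.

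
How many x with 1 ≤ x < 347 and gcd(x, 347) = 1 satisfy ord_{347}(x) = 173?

φ(347) = 347 − 1 = 346 = 2 · 173.
(Z/347Z)^× is cyclic (|G| = 346); a cyclic group of order m has exactly φ(d) elements of each order d | m, and none otherwise.
173 | 346, and φ(173) = 173 − 1 = 172.

172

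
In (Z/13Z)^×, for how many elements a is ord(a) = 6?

2

φ(13) = 13 − 1 = 12 = 2^2 · 3.
Since (Z/13Z)^× is cyclic of order 12, the number of elements of order d is φ(d) when d | 12 and 0 otherwise.
6 = 2 · 3 divides 12, and φ(6) = 2.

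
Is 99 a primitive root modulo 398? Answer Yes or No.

φ(398) = φ(2)·φ(199) = 1·198 = 198 = 2 · 3^2 · 11.
An element g generates (Z/398Z)^× iff g^(198/q) ≢ 1 (mod 398) for each prime q ∈ {2, 3, 11}.
99^99 ≡ 397 (mod 398)  [q = 2: ≢ 1 ✓]
99^66 ≡ 291 (mod 398)  [q = 3: ≢ 1 ✓]
99^18 ≡ 261 (mod 398)  [q = 11: ≢ 1 ✓]
Every test exponent gives a nontrivial residue, hence 99 generates the full group.

Yes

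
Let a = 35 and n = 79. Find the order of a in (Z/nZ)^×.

The order of 35 must divide φ(79) = 79 − 1 = 78 = 2 · 3 · 13.
Divisors of 78: 1, 2, 3, 6, 13, 26, 39, 78.
Compute 35^d (mod 79) for the divisors d until we hit 1:
35^1 ≡ 35 (mod 79)
35^2 ≡ 40 (mod 79)
35^3 ≡ 57 (mod 79)
35^6 ≡ 10 (mod 79)
35^13 ≡ 24 (mod 79)
35^26 ≡ 23 (mod 79)
35^39 ≡ 78 (mod 79)
35^78 ≡ 1 (mod 79) ✓
The smallest such exponent is 78, so the order of 35 is 78.

78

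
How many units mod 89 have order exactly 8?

4

φ(89) = 89 − 1 = 88 = 2^3 · 11.
(Z/89Z)^× is cyclic (|G| = 88); a cyclic group of order m has exactly φ(d) elements of each order d | m, and none otherwise.
8 = 2^3 divides 88, and φ(8) = 4.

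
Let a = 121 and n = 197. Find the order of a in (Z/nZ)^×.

98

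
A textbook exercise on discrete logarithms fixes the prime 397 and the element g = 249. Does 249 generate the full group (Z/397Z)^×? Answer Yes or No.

φ(397) = 397 − 1 = 396 = 2^2 · 3^2 · 11.
249 is a primitive root mod 397 iff 249^(φ(397)/q) ≢ 1 for every prime q | φ(397), i.e. q ∈ {2, 3, 11}.
249^198 ≡ 1 (mod 397)  [q = 2: ≡ 1 ✗]
249^132 ≡ 34 (mod 397)  [q = 3: ≢ 1 ✓]
249^36 ≡ 167 (mod 397)  [q = 11: ≢ 1 ✓]
249^198 ≡ 1 shows ord(249) | 198, strictly less than φ(397); not a primitive root.

No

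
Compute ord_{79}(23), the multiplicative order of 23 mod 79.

3

The order of 23 must divide φ(79) = 79 − 1 = 78 = 2 · 3 · 13.
Divisors of 78: 1, 2, 3, 6, 13, 26, 39, 78.
Check 23^d mod 79 for each divisor in increasing order:
23^1 ≡ 23 (mod 79)
23^2 ≡ 55 (mod 79)
23^3 ≡ 1 (mod 79) ✓
Therefore the multiplicative order of 23 modulo 79 is 3.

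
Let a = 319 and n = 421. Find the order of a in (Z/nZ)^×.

420

Since 319 ∈ (Z/421Z)^×, its order divides φ(421) = 421 − 1 = 420 = 2^2 · 3 · 5 · 7.
Divisors of 420: 1, 2, 3, 4, 5, 6, 7, 10, 12, 14, 15, 20, 21, 28, 30, 35, 42, 60, 70, 84, 105, 140, 210, 420.
Evaluate successive powers at the divisors of 420:
319^1 ≡ 319 (mod 421)
319^2 ≡ 300 (mod 421)
319^3 ≡ 133 (mod 421)
319^4 ≡ 327 (mod 421)
319^5 ≡ 326 (mod 421)
319^6 ≡ 7 (mod 421)
319^7 ≡ 128 (mod 421)
319^10 ≡ 184 (mod 421)
319^12 ≡ 49 (mod 421)
319^14 ≡ 386 (mod 421)
319^15 ≡ 202 (mod 421)
319^20 ≡ 176 (mod 421)
319^21 ≡ 151 (mod 421)
319^28 ≡ 383 (mod 421)
319^30 ≡ 388 (mod 421)
319^35 ≡ 188 (mod 421)
319^42 ≡ 67 (mod 421)
319^60 ≡ 247 (mod 421)
319^70 ≡ 401 (mod 421)
319^84 ≡ 279 (mod 421)
319^105 ≡ 29 (mod 421)
319^140 ≡ 400 (mod 421)
319^210 ≡ 420 (mod 421)
319^420 ≡ 1 (mod 421) ✓
Hence ord(319) = 420.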